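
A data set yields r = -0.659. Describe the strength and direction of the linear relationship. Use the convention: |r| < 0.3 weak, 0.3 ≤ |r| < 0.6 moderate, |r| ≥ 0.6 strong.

r = -0.659 < 0 so the relationship is negative.
|r| = 0.659, which falls in the strong range.

strong negative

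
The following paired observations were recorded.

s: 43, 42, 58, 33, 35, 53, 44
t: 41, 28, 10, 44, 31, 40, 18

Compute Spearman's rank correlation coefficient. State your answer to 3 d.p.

Rank s: 4, 3, 7, 1, 2, 6, 5
Rank t: 6, 3, 1, 7, 4, 5, 2
d = rank(s) − rank(t): -2, 0, 6, -6, -2, 1, 3; Σd² = 90
ρ = 1 − 6Σd² / [n(n²−1)] = 1 − 6×90 / (7×48) = 1 − 540/336 ≈ -0.607

-0.607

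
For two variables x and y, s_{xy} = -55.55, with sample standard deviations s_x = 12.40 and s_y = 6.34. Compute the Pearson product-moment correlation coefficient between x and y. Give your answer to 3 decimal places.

r = Cov(x,y) / (s_x · s_y) = -55.55 / (12.40 × 6.34)
  = -55.55 / 78.6160 ≈ -0.707

-0.707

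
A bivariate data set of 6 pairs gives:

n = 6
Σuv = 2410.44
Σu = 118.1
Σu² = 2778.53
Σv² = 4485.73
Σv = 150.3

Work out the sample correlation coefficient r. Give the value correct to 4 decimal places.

r = (nΣuv − ΣuΣv) / √[(nΣu² − (Σu)²)(nΣv² − (Σv)²)]
Numerator: 6×2410.44 − 118.1×150.3 = -3287.79
Denominator: √[(16671.18 − 13947.61)(26914.38 − 22590.09)] = √[2723.57 × 4324.29] = 3431.8372
r = -3287.79 / 3431.8372 ≈ -0.9580

-0.9580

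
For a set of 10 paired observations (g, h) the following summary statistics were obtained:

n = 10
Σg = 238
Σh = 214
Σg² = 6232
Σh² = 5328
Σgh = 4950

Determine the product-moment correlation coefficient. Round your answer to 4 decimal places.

-0.2197

r = (nΣgh − ΣgΣh) / √[(nΣg² − (Σg)²)(nΣh² − (Σh)²)]
Numerator: 10×4950 − 238×214 = -1432
Denominator: √[(62320 − 56644)(53280 − 45796)] = √[5676 × 7484] = 6517.6057
r = -1432 / 6517.6057 ≈ -0.2197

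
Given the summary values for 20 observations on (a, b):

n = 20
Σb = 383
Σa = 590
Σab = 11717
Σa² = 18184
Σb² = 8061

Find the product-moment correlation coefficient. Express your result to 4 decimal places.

0.5563

r = (nΣab − ΣaΣb) / √[(nΣa² − (Σa)²)(nΣb² − (Σb)²)]
Numerator: 20×11717 − 590×383 = 8370
Denominator: √[(363680 − 348100)(161220 − 146689)] = √[15580 × 14531] = 15046.3610
r = 8370 / 15046.3610 ≈ 0.5563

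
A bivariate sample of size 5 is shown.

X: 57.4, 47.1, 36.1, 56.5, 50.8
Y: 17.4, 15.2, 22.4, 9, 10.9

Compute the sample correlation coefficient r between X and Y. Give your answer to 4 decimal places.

n = 5, ΣX = 247.9, ΣY = 74.9, ΣX² = 12589.27, ΣY² = 1235.37, ΣXY = 3585.54
nΣXY − ΣXΣY = 17927.7 − 18567.71 = -640.01
nΣX² − (ΣX)² = 62946.35 − 61454.41 = 1491.94; nΣY² − (ΣY)² = 6176.85 − 5610.01 = 566.84
r = -640.01 / √(1491.94 × 566.84) = -640.01 / 919.6147 ≈ -0.6960

-0.6960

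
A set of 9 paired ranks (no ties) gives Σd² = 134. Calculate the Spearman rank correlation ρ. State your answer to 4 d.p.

ρ = 1 − 6Σd² / [n(n²−1)] = 1 − 6×134 / (9×80)
  = 1 − 804/720 = 1 − 1.11667 ≈ -0.1167

-0.1167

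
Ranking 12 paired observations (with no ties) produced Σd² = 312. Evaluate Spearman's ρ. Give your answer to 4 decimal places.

ρ = 1 − 6Σd² / [n(n²−1)] = 1 − 6×312 / (12×143)
  = 1 − 1872/1716 = 1 − 1.09091 ≈ -0.0909

-0.0909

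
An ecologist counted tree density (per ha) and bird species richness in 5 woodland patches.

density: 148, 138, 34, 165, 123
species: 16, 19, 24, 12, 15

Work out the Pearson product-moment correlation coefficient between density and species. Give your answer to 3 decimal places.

-0.885

n = 5, Σx = 608, Σy = 86, Σx² = 84458, Σy² = 1562, Σxy = 9631
nΣxy − ΣxΣy = 48155 − 52288 = -4133
nΣx² − (Σx)² = 422290 − 369664 = 52626; nΣy² − (Σy)² = 7810 − 7396 = 414
r = -4133 / √(52626 × 414) = -4133 / 4667.6722 ≈ -0.885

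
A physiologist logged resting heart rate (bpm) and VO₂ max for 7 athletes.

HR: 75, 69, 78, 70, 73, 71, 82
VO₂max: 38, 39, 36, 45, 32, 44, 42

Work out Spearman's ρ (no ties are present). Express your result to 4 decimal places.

Rank HR: 5, 1, 6, 2, 4, 3, 7
Rank VO₂max: 3, 4, 2, 7, 1, 6, 5
d = rank(HR) − rank(VO₂max): 2, -3, 4, -5, 3, -3, 2; Σd² = 76
ρ = 1 − 6Σd² / [n(n²−1)] = 1 − 6×76 / (7×48) = 1 − 456/336 ≈ -0.3571

-0.3571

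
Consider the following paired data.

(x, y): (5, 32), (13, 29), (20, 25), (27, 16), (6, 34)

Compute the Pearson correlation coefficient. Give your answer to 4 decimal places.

n = 5, Σx = 71, Σy = 136, Σx² = 1359, Σy² = 3902, Σxy = 1673
nΣxy − ΣxΣy = 8365 − 9656 = -1291
nΣx² − (Σx)² = 6795 − 5041 = 1754; nΣy² − (Σy)² = 19510 − 18496 = 1014
r = -1291 / √(1754 × 1014) = -1291 / 1333.6251 ≈ -0.9680

-0.9680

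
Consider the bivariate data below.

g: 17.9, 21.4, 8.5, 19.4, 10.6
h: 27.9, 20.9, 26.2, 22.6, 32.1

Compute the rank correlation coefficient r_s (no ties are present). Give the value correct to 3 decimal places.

Rank g: 3, 5, 1, 4, 2
Rank h: 4, 1, 3, 2, 5
d = rank(g) − rank(h): -1, 4, -2, 2, -3; Σd² = 34
ρ = 1 − 6Σd² / [n(n²−1)] = 1 − 6×34 / (5×24) = 1 − 204/120 ≈ -0.700

-0.700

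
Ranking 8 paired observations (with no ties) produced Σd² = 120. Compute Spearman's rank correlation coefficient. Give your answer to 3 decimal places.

-0.429

ρ = 1 − 6Σd² / [n(n²−1)] = 1 − 6×120 / (8×63)
  = 1 − 720/504 = 1 − 1.4286 ≈ -0.429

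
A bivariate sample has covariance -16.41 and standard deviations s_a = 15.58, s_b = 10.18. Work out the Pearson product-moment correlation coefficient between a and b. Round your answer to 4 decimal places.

-0.1035

r = Cov(a,b) / (s_a · s_b) = -16.41 / (15.58 × 10.18)
  = -16.41 / 158.6044 ≈ -0.1035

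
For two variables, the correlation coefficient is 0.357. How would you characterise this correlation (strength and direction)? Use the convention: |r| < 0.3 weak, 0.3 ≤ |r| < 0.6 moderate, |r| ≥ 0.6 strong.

r = 0.357 > 0 so the relationship is positive.
|r| = 0.357, which falls in the moderate range.

moderate positive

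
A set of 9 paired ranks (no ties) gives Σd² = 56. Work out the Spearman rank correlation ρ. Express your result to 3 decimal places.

0.533

ρ = 1 − 6Σd² / [n(n²−1)] = 1 − 6×56 / (9×80)
  = 1 − 336/720 = 1 − 0.4667 ≈ 0.533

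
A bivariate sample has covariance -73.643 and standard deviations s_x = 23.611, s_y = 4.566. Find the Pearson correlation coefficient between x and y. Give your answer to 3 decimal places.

-0.683

r = Cov(x,y) / (s_x · s_y) = -73.643 / (23.611 × 4.566)
  = -73.643 / 107.8078 ≈ -0.683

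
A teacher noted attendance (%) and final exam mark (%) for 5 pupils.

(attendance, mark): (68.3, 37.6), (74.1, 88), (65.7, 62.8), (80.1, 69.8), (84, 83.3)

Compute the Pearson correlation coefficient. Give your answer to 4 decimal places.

n = 5, Σx = 372.2, Σy = 341.5, Σx² = 27944.2, Σy² = 24912.53, Σxy = 25803.02
nΣxy − ΣxΣy = 129015.1 − 127106.3 = 1908.8
nΣx² − (Σx)² = 139721 − 138532.84 = 1188.16; nΣy² − (Σy)² = 124562.65 − 116622.25 = 7940.4
r = 1908.8 / √(1188.16 × 7940.4) = 1908.8 / 3071.5575 ≈ 0.6214

0.6214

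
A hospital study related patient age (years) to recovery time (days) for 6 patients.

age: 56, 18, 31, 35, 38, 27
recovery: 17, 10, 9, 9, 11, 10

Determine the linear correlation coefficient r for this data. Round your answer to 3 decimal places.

0.821

n = 6, Σx = 205, Σy = 66, Σx² = 7819, Σy² = 772, Σxy = 2414
nΣxy − ΣxΣy = 14484 − 13530 = 954
nΣx² − (Σx)² = 46914 − 42025 = 4889; nΣy² − (Σy)² = 4632 − 4356 = 276
r = 954 / √(4889 × 276) = 954 / 1161.6213 ≈ 0.821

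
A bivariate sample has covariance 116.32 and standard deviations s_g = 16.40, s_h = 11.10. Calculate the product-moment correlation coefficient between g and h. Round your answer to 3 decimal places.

0.639

r = Cov(g,h) / (s_g · s_h) = 116.32 / (16.40 × 11.10)
  = 116.32 / 182.0400 ≈ 0.639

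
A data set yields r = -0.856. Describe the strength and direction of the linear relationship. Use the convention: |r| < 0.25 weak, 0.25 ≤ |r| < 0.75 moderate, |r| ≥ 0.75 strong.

r = -0.856 < 0 so the relationship is negative.
|r| = 0.856, which falls in the strong range.

strong negative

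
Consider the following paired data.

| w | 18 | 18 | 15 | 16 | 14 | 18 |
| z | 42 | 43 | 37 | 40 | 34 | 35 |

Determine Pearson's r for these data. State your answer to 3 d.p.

n = 6, Σw = 99, Σz = 231, Σw² = 1649, Σz² = 8963, Σwz = 3831
nΣwz − ΣwΣz = 22986 − 22869 = 117
nΣw² − (Σw)² = 9894 − 9801 = 93; nΣz² − (Σz)² = 53778 − 53361 = 417
r = 117 / √(93 × 417) = 117 / 196.9289 ≈ 0.594

0.594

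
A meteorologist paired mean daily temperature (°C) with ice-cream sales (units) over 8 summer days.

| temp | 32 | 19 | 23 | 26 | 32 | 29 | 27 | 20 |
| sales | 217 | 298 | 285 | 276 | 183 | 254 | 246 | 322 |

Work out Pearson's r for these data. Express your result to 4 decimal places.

n = 8, Σx = 208, Σy = 2081, Σx² = 5584, Σy² = 555499, Σxy = 52641
nΣxy − ΣxΣy = 421128 − 432848 = -11720
nΣx² − (Σx)² = 44672 − 43264 = 1408; nΣy² − (Σy)² = 4443992 − 4330561 = 113431
r = -11720 / √(1408 × 113431) = -11720 / 12637.6757 ≈ -0.9274

-0.9274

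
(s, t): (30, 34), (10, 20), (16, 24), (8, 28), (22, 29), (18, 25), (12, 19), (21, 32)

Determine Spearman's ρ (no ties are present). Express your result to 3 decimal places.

0.714

Rank s: 8, 2, 4, 1, 7, 5, 3, 6
Rank t: 8, 2, 3, 5, 6, 4, 1, 7
d = rank(s) − rank(t): 0, 0, 1, -4, 1, 1, 2, -1; Σd² = 24
ρ = 1 − 6Σd² / [n(n²−1)] = 1 − 6×24 / (8×63) = 1 − 144/504 ≈ 0.714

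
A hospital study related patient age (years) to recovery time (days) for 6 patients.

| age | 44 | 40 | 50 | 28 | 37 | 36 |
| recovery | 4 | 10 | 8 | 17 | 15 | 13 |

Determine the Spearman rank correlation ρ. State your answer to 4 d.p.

-0.8857

Rank age: 5, 4, 6, 1, 3, 2
Rank recovery: 1, 3, 2, 6, 5, 4
d = rank(age) − rank(recovery): 4, 1, 4, -5, -2, -2; Σd² = 66
ρ = 1 − 6Σd² / [n(n²−1)] = 1 − 6×66 / (6×35) = 1 − 396/210 ≈ -0.8857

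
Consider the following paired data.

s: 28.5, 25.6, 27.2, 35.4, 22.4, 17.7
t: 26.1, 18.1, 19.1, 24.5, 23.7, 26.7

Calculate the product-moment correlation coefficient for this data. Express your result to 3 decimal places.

n = 6, Σs = 156.8, Σt = 138.2, Σs² = 4275.66, Σt² = 3248.46, Σst = 3597.5
nΣst − ΣsΣt = 21585 − 21669.76 = -84.76
nΣs² − (Σs)² = 25653.96 − 24586.24 = 1067.72; nΣt² − (Σt)² = 19490.76 − 19099.24 = 391.52
r = -84.76 / √(1067.72 × 391.52) = -84.76 / 646.5553 ≈ -0.131

-0.131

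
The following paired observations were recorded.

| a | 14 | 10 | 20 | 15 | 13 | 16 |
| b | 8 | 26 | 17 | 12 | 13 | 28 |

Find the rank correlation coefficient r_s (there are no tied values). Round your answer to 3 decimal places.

Rank a: 3, 1, 6, 4, 2, 5
Rank b: 1, 5, 4, 2, 3, 6
d = rank(a) − rank(b): 2, -4, 2, 2, -1, -1; Σd² = 30
ρ = 1 − 6Σd² / [n(n²−1)] = 1 − 6×30 / (6×35) = 1 − 180/210 ≈ 0.143

0.143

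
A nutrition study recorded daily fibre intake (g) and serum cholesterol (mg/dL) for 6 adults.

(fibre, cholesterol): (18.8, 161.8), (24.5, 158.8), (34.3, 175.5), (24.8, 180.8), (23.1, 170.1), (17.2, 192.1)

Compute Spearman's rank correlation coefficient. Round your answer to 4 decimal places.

-0.0857

Rank fibre: 2, 4, 6, 5, 3, 1
Rank cholesterol: 2, 1, 4, 5, 3, 6
d = rank(fibre) − rank(cholesterol): 0, 3, 2, 0, 0, -5; Σd² = 38
ρ = 1 − 6Σd² / [n(n²−1)] = 1 − 6×38 / (6×35) = 1 − 228/210 ≈ -0.0857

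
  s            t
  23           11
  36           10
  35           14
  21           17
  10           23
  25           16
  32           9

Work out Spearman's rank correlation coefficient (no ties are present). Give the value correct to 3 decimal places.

-0.750

Rank s: 3, 7, 6, 2, 1, 4, 5
Rank t: 3, 2, 4, 6, 7, 5, 1
d = rank(s) − rank(t): 0, 5, 2, -4, -6, -1, 4; Σd² = 98
ρ = 1 − 6Σd² / [n(n²−1)] = 1 − 6×98 / (7×48) = 1 − 588/336 ≈ -0.750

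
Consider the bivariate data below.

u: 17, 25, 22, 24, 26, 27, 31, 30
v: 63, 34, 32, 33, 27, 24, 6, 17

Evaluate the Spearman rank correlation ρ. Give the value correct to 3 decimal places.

-0.905

Rank u: 1, 4, 2, 3, 5, 6, 8, 7
Rank v: 8, 7, 5, 6, 4, 3, 1, 2
d = rank(u) − rank(v): -7, -3, -3, -3, 1, 3, 7, 5; Σd² = 160
ρ = 1 − 6Σd² / [n(n²−1)] = 1 − 6×160 / (8×63) = 1 − 960/504 ≈ -0.905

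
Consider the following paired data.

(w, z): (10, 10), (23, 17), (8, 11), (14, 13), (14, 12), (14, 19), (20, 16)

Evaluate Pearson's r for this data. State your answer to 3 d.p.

n = 7, Σw = 103, Σz = 98, Σw² = 1681, Σz² = 1440, Σwz = 1515
nΣwz − ΣwΣz = 10605 − 10094 = 511
nΣw² − (Σw)² = 11767 − 10609 = 1158; nΣz² − (Σz)² = 10080 − 9604 = 476
r = 511 / √(1158 × 476) = 511 / 742.4338 ≈ 0.688

0.688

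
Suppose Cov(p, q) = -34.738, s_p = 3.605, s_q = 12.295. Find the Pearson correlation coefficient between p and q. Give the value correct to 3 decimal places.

r = Cov(p,q) / (s_p · s_q) = -34.738 / (3.605 × 12.295)
  = -34.738 / 44.3235 ≈ -0.784

-0.784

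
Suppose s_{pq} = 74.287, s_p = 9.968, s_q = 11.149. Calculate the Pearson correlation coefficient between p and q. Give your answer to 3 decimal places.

0.668

r = Cov(p,q) / (s_p · s_q) = 74.287 / (9.968 × 11.149)
  = 74.287 / 111.1332 ≈ 0.668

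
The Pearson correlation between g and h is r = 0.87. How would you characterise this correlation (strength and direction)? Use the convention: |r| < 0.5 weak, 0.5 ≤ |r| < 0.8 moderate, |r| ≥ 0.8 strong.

strong positive

r = 0.87 > 0 so the relationship is positive.
|r| = 0.87, which falls in the strong range.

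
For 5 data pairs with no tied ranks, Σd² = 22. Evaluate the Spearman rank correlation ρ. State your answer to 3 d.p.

-0.100

ρ = 1 − 6Σd² / [n(n²−1)] = 1 − 6×22 / (5×24)
  = 1 − 132/120 = 1 − 1.1000 ≈ -0.100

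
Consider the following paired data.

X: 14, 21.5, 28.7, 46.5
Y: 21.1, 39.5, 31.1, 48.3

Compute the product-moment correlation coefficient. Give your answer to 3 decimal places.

n = 4, ΣX = 110.7, ΣY = 140, ΣX² = 3644.19, ΣY² = 5305.56, ΣXY = 4283.17
nΣXY − ΣXΣY = 17132.68 − 15498 = 1634.68
nΣX² − (ΣX)² = 14576.76 − 12254.49 = 2322.27; nΣY² − (ΣY)² = 21222.24 − 19600 = 1622.24
r = 1634.68 / √(2322.27 × 1622.24) = 1634.68 / 1940.9480 ≈ 0.842

0.842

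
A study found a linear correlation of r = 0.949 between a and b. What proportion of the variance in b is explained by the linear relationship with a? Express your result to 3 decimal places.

0.901

r² = (0.949)² = 0.901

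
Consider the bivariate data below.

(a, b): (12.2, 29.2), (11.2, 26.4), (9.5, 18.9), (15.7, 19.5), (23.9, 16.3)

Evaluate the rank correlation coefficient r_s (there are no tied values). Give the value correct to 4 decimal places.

Rank a: 3, 2, 1, 4, 5
Rank b: 5, 4, 2, 3, 1
d = rank(a) − rank(b): -2, -2, -1, 1, 4; Σd² = 26
ρ = 1 − 6Σd² / [n(n²−1)] = 1 − 6×26 / (5×24) = 1 − 156/120 ≈ -0.3000

-0.3000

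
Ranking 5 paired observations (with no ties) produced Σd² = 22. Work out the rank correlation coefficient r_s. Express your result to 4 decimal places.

ρ = 1 − 6Σd² / [n(n²−1)] = 1 − 6×22 / (5×24)
  = 1 − 132/120 = 1 − 1.10000 ≈ -0.1000

-0.1000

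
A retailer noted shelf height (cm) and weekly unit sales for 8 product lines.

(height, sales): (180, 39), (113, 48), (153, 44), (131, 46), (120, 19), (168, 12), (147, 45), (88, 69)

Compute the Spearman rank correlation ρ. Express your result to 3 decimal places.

Rank height: 8, 2, 6, 4, 3, 7, 5, 1
Rank sales: 3, 7, 4, 6, 2, 1, 5, 8
d = rank(height) − rank(sales): 5, -5, 2, -2, 1, 6, 0, -7; Σd² = 144
ρ = 1 − 6Σd² / [n(n²−1)] = 1 − 6×144 / (8×63) = 1 − 864/504 ≈ -0.714

-0.714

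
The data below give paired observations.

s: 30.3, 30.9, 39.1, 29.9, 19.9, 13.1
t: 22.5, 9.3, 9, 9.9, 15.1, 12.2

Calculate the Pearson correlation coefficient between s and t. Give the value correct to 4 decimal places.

-0.1852

n = 6, Σs = 163.2, Σt = 78, Σs² = 4863.34, Σt² = 1148.6, Σst = 2077.34
nΣst − ΣsΣt = 12464.04 − 12729.6 = -265.56
nΣs² − (Σs)² = 29180.04 − 26634.24 = 2545.8; nΣt² − (Σt)² = 6891.6 − 6084 = 807.6
r = -265.56 / √(2545.8 × 807.6) = -265.56 / 1433.8717 ≈ -0.1852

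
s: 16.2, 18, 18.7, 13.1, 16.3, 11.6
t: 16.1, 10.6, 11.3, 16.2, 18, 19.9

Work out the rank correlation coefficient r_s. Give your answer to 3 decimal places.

-0.771

Rank s: 3, 5, 6, 2, 4, 1
Rank t: 3, 1, 2, 4, 5, 6
d = rank(s) − rank(t): 0, 4, 4, -2, -1, -5; Σd² = 62
ρ = 1 − 6Σd² / [n(n²−1)] = 1 − 6×62 / (6×35) = 1 − 372/210 ≈ -0.771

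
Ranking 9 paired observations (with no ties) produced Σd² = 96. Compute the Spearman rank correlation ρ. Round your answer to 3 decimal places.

0.200

ρ = 1 − 6Σd² / [n(n²−1)] = 1 − 6×96 / (9×80)
  = 1 − 576/720 = 1 − 0.8000 ≈ 0.200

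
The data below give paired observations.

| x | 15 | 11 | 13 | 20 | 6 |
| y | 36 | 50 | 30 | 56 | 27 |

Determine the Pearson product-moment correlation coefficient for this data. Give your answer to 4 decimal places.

0.6715

n = 5, Σx = 65, Σy = 199, Σx² = 951, Σy² = 8561, Σxy = 2762
nΣxy − ΣxΣy = 13810 − 12935 = 875
nΣx² − (Σx)² = 4755 − 4225 = 530; nΣy² − (Σy)² = 42805 − 39601 = 3204
r = 875 / √(530 × 3204) = 875 / 1303.1193 ≈ 0.6715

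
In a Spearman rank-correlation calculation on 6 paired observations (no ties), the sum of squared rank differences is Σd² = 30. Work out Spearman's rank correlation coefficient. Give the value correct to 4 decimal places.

ρ = 1 − 6Σd² / [n(n²−1)] = 1 − 6×30 / (6×35)
  = 1 − 180/210 = 1 − 0.85714 ≈ 0.1429

0.1429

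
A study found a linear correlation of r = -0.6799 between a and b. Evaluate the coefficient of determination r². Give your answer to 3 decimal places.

r² = (-0.6799)² = 0.462

0.462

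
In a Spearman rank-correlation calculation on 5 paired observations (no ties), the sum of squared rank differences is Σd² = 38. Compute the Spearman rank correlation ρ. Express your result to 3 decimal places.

ρ = 1 − 6Σd² / [n(n²−1)] = 1 − 6×38 / (5×24)
  = 1 − 228/120 = 1 − 1.9000 ≈ -0.900

-0.900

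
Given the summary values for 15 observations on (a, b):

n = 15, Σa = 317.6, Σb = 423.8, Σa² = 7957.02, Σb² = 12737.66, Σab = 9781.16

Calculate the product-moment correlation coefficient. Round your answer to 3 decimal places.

0.833

r = (nΣab − ΣaΣb) / √[(nΣa² − (Σa)²)(nΣb² − (Σb)²)]
Numerator: 15×9781.16 − 317.6×423.8 = 12118.52
Denominator: √[(119355.3 − 100869.76)(191064.9 − 179606.44)] = √[18485.54 × 11458.46] = 14553.8937
r = 12118.52 / 14553.8937 ≈ 0.833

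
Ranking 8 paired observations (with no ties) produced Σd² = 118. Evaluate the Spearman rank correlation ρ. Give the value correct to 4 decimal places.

-0.4048

ρ = 1 − 6Σd² / [n(n²−1)] = 1 − 6×118 / (8×63)
  = 1 − 708/504 = 1 − 1.40476 ≈ -0.4048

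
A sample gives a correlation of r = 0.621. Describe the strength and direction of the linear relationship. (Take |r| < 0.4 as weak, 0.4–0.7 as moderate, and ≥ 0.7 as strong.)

r = 0.621 > 0 so the relationship is positive.
|r| = 0.621, which falls in the moderate range.

moderate positive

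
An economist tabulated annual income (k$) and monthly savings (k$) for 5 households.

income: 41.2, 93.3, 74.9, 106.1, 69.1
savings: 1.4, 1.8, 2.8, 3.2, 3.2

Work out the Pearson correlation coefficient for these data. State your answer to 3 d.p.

0.511

n = 5, Σx = 384.6, Σy = 12.4, Σx² = 32044.36, Σy² = 33.52, Σxy = 995.98
nΣxy − ΣxΣy = 4979.9 − 4769.04 = 210.86
nΣx² − (Σx)² = 160221.8 − 147917.16 = 12304.64; nΣy² − (Σy)² = 167.6 − 153.76 = 13.84
r = 210.86 / √(12304.64 × 13.84) = 210.86 / 412.6696 ≈ 0.511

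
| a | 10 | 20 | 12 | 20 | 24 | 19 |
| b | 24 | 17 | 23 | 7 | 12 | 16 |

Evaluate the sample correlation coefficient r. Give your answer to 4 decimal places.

-0.8334

n = 6, Σa = 105, Σb = 99, Σa² = 1981, Σb² = 1843, Σab = 1588
nΣab − ΣaΣb = 9528 − 10395 = -867
nΣa² − (Σa)² = 11886 − 11025 = 861; nΣb² − (Σb)² = 11058 − 9801 = 1257
r = -867 / √(861 × 1257) = -867 / 1040.3254 ≈ -0.8334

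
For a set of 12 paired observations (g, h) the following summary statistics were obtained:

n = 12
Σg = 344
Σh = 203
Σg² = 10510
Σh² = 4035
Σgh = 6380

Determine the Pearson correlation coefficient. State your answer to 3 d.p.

0.898

r = (nΣgh − ΣgΣh) / √[(nΣg² − (Σg)²)(nΣh² − (Σh)²)]
Numerator: 12×6380 − 344×203 = 6728
Denominator: √[(126120 − 118336)(48420 − 41209)] = √[7784 × 7211] = 7492.0240
r = 6728 / 7492.0240 ≈ 0.898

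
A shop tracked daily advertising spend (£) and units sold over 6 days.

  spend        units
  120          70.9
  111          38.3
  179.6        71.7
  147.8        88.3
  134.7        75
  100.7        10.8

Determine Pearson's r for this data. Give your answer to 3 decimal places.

n = 6, Σx = 793.8, Σy = 355, Σx² = 109106.58, Σy² = 25173.12, Σxy = 49877.42
nΣxy − ΣxΣy = 299264.52 − 281799 = 17465.52
nΣx² − (Σx)² = 654639.48 − 630118.44 = 24521.04; nΣy² − (Σy)² = 151038.72 − 126025 = 25013.72
r = 17465.52 / √(24521.04 × 25013.72) = 17465.52 / 24766.1549 ≈ 0.705

0.705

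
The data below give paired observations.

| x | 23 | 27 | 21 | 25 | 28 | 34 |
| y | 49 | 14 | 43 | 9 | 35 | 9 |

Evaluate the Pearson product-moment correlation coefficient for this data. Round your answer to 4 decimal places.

-0.6551

n = 6, Σx = 158, Σy = 159, Σx² = 4264, Σy² = 5833, Σxy = 3919
nΣxy − ΣxΣy = 23514 − 25122 = -1608
nΣx² − (Σx)² = 25584 − 24964 = 620; nΣy² − (Σy)² = 34998 − 25281 = 9717
r = -1608 / √(620 × 9717) = -1608 / 2454.4938 ≈ -0.6551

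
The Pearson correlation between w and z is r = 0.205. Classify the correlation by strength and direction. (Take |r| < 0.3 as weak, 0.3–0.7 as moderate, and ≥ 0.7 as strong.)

weak positive

r = 0.205 > 0 so the relationship is positive.
|r| = 0.205, which falls in the weak range.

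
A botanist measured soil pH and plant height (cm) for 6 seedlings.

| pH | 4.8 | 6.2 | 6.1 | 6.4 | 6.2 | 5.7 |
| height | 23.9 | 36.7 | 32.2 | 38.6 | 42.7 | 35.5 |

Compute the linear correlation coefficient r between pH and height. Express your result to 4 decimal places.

0.8582

n = 6, Σx = 35.4, Σy = 209.6, Σx² = 210.58, Σy² = 7528.44, Σxy = 1252.81
nΣxy − ΣxΣy = 7516.86 − 7419.84 = 97.02
nΣx² − (Σx)² = 1263.48 − 1253.16 = 10.32; nΣy² − (Σy)² = 45170.64 − 43932.16 = 1238.48
r = 97.02 / √(10.32 × 1238.48) = 97.02 / 113.0536 ≈ 0.8582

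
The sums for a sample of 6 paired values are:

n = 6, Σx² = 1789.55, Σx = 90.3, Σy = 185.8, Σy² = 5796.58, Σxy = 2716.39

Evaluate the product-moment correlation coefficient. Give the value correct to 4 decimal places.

-0.5874

r = (nΣxy − ΣxΣy) / √[(nΣx² − (Σx)²)(nΣy² − (Σy)²)]
Numerator: 6×2716.39 − 90.3×185.8 = -479.4
Denominator: √[(10737.3 − 8154.09)(34779.48 − 34521.64)] = √[2583.21 × 257.84] = 816.1218
r = -479.4 / 816.1218 ≈ -0.5874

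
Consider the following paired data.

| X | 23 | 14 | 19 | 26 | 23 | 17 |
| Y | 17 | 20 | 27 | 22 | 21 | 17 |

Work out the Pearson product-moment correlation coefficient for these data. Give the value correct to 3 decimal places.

0.080

n = 6, ΣX = 122, ΣY = 124, ΣX² = 2580, ΣY² = 2632, ΣXY = 2528
nΣXY − ΣXΣY = 15168 − 15128 = 40
nΣX² − (ΣX)² = 15480 − 14884 = 596; nΣY² − (ΣY)² = 15792 − 15376 = 416
r = 40 / √(596 × 416) = 40 / 497.9317 ≈ 0.080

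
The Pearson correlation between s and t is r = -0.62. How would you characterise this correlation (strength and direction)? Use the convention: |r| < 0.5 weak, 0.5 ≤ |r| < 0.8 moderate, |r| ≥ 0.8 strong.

r = -0.62 < 0 so the relationship is negative.
|r| = 0.62, which falls in the moderate range.

moderate negative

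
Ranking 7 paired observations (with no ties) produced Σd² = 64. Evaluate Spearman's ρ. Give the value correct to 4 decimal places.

ρ = 1 − 6Σd² / [n(n²−1)] = 1 − 6×64 / (7×48)
  = 1 − 384/336 = 1 − 1.14286 ≈ -0.1429

-0.1429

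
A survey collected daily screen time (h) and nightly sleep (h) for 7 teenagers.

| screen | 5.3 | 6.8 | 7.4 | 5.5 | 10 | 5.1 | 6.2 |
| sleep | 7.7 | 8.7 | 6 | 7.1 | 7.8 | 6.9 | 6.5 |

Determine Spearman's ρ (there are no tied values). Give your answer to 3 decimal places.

Rank screen: 2, 5, 6, 3, 7, 1, 4
Rank sleep: 5, 7, 1, 4, 6, 3, 2
d = rank(screen) − rank(sleep): -3, -2, 5, -1, 1, -2, 2; Σd² = 48
ρ = 1 − 6Σd² / [n(n²−1)] = 1 − 6×48 / (7×48) = 1 − 288/336 ≈ 0.143

0.143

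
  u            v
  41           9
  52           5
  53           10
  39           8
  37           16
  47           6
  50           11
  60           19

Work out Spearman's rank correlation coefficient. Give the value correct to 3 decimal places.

Rank u: 3, 6, 7, 2, 1, 4, 5, 8
Rank v: 4, 1, 5, 3, 7, 2, 6, 8
d = rank(u) − rank(v): -1, 5, 2, -1, -6, 2, -1, 0; Σd² = 72
ρ = 1 − 6Σd² / [n(n²−1)] = 1 − 6×72 / (8×63) = 1 − 432/504 ≈ 0.143

0.143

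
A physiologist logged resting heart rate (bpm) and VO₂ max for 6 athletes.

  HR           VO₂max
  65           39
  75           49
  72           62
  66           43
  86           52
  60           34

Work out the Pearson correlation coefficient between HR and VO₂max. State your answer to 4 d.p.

0.6685

n = 6, Σx = 424, Σy = 279, Σx² = 30386, Σy² = 13475, Σxy = 20024
nΣxy − ΣxΣy = 120144 − 118296 = 1848
nΣx² − (Σx)² = 182316 − 179776 = 2540; nΣy² − (Σy)² = 80850 − 77841 = 3009
r = 1848 / √(2540 × 3009) = 1848 / 2764.5723 ≈ 0.6685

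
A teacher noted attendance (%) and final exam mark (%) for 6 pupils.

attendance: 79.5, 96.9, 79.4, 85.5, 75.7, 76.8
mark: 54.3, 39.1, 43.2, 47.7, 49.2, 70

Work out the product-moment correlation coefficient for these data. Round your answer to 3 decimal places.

-0.614

n = 6, Σx = 493.8, Σy = 303.5, Σx² = 40953.2, Σy² = 15939.47, Σxy = 24714.51
nΣxy − ΣxΣy = 148287.06 − 149868.3 = -1581.24
nΣx² − (Σx)² = 245719.2 − 243838.44 = 1880.76; nΣy² − (Σy)² = 95636.82 − 92112.25 = 3524.57
r = -1581.24 / √(1880.76 × 3524.57) = -1581.24 / 2574.6593 ≈ -0.614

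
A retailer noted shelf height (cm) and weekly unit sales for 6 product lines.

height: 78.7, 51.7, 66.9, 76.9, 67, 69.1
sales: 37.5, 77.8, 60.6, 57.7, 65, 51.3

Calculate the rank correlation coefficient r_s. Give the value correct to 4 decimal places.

Rank height: 6, 1, 2, 5, 3, 4
Rank sales: 1, 6, 4, 3, 5, 2
d = rank(height) − rank(sales): 5, -5, -2, 2, -2, 2; Σd² = 66
ρ = 1 − 6Σd² / [n(n²−1)] = 1 − 6×66 / (6×35) = 1 − 396/210 ≈ -0.8857

-0.8857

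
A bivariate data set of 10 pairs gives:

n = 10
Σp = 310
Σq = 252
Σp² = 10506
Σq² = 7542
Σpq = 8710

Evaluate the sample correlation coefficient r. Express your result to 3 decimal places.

r = (nΣpq − ΣpΣq) / √[(nΣp² − (Σp)²)(nΣq² − (Σq)²)]
Numerator: 10×8710 − 310×252 = 8980
Denominator: √[(105060 − 96100)(75420 − 63504)] = √[8960 × 11916] = 10332.8292
r = 8980 / 10332.8292 ≈ 0.869

0.869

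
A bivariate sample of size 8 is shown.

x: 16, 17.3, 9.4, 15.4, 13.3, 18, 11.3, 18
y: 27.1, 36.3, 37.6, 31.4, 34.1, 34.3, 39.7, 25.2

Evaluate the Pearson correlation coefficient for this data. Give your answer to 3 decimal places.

n = 8, Σx = 118.7, Σy = 265.7, Σx² = 1833.39, Σy² = 9002.25, Σxy = 3871.73
nΣxy − ΣxΣy = 30973.84 − 31538.59 = -564.75
nΣx² − (Σx)² = 14667.12 − 14089.69 = 577.43; nΣy² − (Σy)² = 72018 − 70596.49 = 1421.51
r = -564.75 / √(577.43 × 1421.51) = -564.75 / 905.9926 ≈ -0.623

-0.623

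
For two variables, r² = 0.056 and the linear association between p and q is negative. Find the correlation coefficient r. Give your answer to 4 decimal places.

-0.2366

|r| = √0.056 = 0.2366
The association is negative, so r = −0.2366.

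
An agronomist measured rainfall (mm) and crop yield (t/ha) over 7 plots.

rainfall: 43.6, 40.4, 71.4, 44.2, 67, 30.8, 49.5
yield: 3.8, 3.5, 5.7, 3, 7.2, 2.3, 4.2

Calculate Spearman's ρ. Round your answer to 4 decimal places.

Rank rainfall: 3, 2, 7, 4, 6, 1, 5
Rank yield: 4, 3, 6, 2, 7, 1, 5
d = rank(rainfall) − rank(yield): -1, -1, 1, 2, -1, 0, 0; Σd² = 8
ρ = 1 − 6Σd² / [n(n²−1)] = 1 − 6×8 / (7×48) = 1 − 48/336 ≈ 0.8571

0.8571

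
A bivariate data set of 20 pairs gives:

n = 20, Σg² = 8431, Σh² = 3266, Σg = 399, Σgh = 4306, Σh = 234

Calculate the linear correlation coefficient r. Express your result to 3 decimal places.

-0.726

r = (nΣgh − ΣgΣh) / √[(nΣg² − (Σg)²)(nΣh² − (Σh)²)]
Numerator: 20×4306 − 399×234 = -7246
Denominator: √[(168620 − 159201)(65320 − 54756)] = √[9419 × 10564] = 9975.0848
r = -7246 / 9975.0848 ≈ -0.726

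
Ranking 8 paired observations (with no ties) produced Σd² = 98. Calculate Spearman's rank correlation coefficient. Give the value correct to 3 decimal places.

ρ = 1 − 6Σd² / [n(n²−1)] = 1 − 6×98 / (8×63)
  = 1 − 588/504 = 1 − 1.1667 ≈ -0.167

-0.167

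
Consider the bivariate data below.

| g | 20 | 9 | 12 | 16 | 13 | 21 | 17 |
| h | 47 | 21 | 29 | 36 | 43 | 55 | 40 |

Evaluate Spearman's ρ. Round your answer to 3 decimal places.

Rank g: 6, 1, 2, 4, 3, 7, 5
Rank h: 6, 1, 2, 3, 5, 7, 4
d = rank(g) − rank(h): 0, 0, 0, 1, -2, 0, 1; Σd² = 6
ρ = 1 − 6Σd² / [n(n²−1)] = 1 − 6×6 / (7×48) = 1 − 36/336 ≈ 0.893

0.893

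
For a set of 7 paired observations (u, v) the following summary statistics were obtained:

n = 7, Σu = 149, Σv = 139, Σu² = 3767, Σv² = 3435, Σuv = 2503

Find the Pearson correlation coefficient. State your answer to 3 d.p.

-0.719

r = (nΣuv − ΣuΣv) / √[(nΣu² − (Σu)²)(nΣv² − (Σv)²)]
Numerator: 7×2503 − 149×139 = -3190
Denominator: √[(26369 − 22201)(24045 − 19321)] = √[4168 × 4724] = 4437.3001
r = -3190 / 4437.3001 ≈ -0.719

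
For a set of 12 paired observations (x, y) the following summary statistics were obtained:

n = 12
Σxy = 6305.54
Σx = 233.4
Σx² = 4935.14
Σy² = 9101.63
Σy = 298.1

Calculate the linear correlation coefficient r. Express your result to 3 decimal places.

0.620

r = (nΣxy − ΣxΣy) / √[(nΣx² − (Σx)²)(nΣy² − (Σy)²)]
Numerator: 12×6305.54 − 233.4×298.1 = 6089.94
Denominator: √[(59221.68 − 54475.56)(109219.56 − 88863.61)] = √[4746.12 × 20355.95] = 9829.1292
r = 6089.94 / 9829.1292 ≈ 0.620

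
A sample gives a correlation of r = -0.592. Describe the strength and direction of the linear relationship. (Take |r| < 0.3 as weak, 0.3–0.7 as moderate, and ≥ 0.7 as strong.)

moderate negative

r = -0.592 < 0 so the relationship is negative.
|r| = 0.592, which falls in the moderate range.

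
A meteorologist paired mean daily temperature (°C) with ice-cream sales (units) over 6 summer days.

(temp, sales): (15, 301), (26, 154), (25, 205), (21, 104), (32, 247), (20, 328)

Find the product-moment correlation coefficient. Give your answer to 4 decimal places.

n = 6, Σx = 139, Σy = 1339, Σx² = 3391, Σy² = 335751, Σxy = 30292
nΣxy − ΣxΣy = 181752 − 186121 = -4369
nΣx² − (Σx)² = 20346 − 19321 = 1025; nΣy² − (Σy)² = 2014506 − 1792921 = 221585
r = -4369 / √(1025 × 221585) = -4369 / 15070.6544 ≈ -0.2899

-0.2899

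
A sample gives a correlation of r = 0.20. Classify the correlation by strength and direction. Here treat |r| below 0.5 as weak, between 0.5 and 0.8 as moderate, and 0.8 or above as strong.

weak positive

r = 0.20 > 0 so the relationship is positive.
|r| = 0.20, which falls in the weak range.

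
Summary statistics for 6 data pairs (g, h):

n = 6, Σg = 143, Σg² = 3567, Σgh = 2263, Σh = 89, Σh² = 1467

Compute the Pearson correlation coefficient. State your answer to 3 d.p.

r = (nΣgh − ΣgΣh) / √[(nΣg² − (Σg)²)(nΣh² − (Σh)²)]
Numerator: 6×2263 − 143×89 = 851
Denominator: √[(21402 − 20449)(8802 − 7921)] = √[953 × 881] = 916.2931
r = 851 / 916.2931 ≈ 0.929

0.929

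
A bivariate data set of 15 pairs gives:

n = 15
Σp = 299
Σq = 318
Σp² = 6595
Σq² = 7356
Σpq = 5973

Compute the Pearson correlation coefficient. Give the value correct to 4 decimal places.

-0.5857

r = (nΣpq − ΣpΣq) / √[(nΣp² − (Σp)²)(nΣq² − (Σq)²)]
Numerator: 15×5973 − 299×318 = -5487
Denominator: √[(98925 − 89401)(110340 − 101124)] = √[9524 × 9216] = 9368.7344
r = -5487 / 9368.7344 ≈ -0.5857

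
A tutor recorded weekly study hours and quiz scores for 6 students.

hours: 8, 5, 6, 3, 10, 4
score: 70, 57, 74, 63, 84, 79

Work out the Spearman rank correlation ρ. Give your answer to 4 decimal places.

Rank hours: 5, 3, 4, 1, 6, 2
Rank score: 3, 1, 4, 2, 6, 5
d = rank(hours) − rank(score): 2, 2, 0, -1, 0, -3; Σd² = 18
ρ = 1 − 6Σd² / [n(n²−1)] = 1 − 6×18 / (6×35) = 1 − 108/210 ≈ 0.4857

0.4857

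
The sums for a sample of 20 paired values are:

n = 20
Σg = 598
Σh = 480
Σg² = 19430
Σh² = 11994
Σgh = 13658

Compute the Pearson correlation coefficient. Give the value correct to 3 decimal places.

-0.810

r = (nΣgh − ΣgΣh) / √[(nΣg² − (Σg)²)(nΣh² − (Σh)²)]
Numerator: 20×13658 − 598×480 = -13880
Denominator: √[(388600 − 357604)(239880 − 230400)] = √[30996 × 9480] = 17141.8225
r = -13880 / 17141.8225 ≈ -0.810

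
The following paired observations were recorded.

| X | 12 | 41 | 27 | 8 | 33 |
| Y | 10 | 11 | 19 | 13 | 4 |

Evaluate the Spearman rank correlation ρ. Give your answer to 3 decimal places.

Rank X: 2, 5, 3, 1, 4
Rank Y: 2, 3, 5, 4, 1
d = rank(X) − rank(Y): 0, 2, -2, -3, 3; Σd² = 26
ρ = 1 − 6Σd² / [n(n²−1)] = 1 − 6×26 / (5×24) = 1 − 156/120 ≈ -0.300

-0.300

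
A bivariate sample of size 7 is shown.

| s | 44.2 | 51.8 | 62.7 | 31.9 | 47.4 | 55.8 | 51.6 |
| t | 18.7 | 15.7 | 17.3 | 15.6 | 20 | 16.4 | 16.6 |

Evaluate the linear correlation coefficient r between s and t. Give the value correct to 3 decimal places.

n = 7, Σs = 345.4, Σt = 120.3, Σs² = 17608.74, Σt² = 2083.35, Σst = 5941.83
nΣst − ΣsΣt = 41592.81 − 41551.62 = 41.19
nΣs² − (Σs)² = 123261.18 − 119301.16 = 3960.02; nΣt² − (Σt)² = 14583.45 − 14472.09 = 111.36
r = 41.19 / √(3960.02 × 111.36) = 41.19 / 664.0691 ≈ 0.062

0.062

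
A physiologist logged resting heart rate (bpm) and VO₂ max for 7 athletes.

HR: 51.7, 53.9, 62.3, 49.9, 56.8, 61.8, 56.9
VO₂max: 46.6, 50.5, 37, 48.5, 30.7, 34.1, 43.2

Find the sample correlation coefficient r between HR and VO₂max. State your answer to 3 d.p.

n = 7, Σx = 393.3, Σy = 290.6, Σx² = 22232.49, Σy² = 12414.6, Σxy = 16165.64
nΣxy − ΣxΣy = 113159.48 − 114292.98 = -1133.5
nΣx² − (Σx)² = 155627.43 − 154684.89 = 942.54; nΣy² − (Σy)² = 86902.2 − 84448.36 = 2453.84
r = -1133.5 / √(942.54 × 2453.84) = -1133.5 / 1520.8032 ≈ -0.745

-0.745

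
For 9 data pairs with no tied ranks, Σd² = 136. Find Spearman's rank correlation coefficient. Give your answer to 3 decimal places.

ρ = 1 − 6Σd² / [n(n²−1)] = 1 − 6×136 / (9×80)
  = 1 − 816/720 = 1 − 1.1333 ≈ -0.133

-0.133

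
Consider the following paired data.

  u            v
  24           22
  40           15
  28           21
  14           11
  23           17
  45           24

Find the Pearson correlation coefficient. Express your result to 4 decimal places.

0.5364

n = 6, Σu = 174, Σv = 110, Σu² = 5710, Σv² = 2136, Σuv = 3341
nΣuv − ΣuΣv = 20046 − 19140 = 906
nΣu² − (Σu)² = 34260 − 30276 = 3984; nΣv² − (Σv)² = 12816 − 12100 = 716
r = 906 / √(3984 × 716) = 906 / 1688.9476 ≈ 0.5364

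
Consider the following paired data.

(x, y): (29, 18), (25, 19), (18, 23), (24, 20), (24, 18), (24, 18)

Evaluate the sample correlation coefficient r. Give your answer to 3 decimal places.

n = 6, Σx = 144, Σy = 116, Σx² = 3518, Σy² = 2262, Σxy = 2755
nΣxy − ΣxΣy = 16530 − 16704 = -174
nΣx² − (Σx)² = 21108 − 20736 = 372; nΣy² − (Σy)² = 13572 − 13456 = 116
r = -174 / √(372 × 116) = -174 / 207.7306 ≈ -0.838

-0.838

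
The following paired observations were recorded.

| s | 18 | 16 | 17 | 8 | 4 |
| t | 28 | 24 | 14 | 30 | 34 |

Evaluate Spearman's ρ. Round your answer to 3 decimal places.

-0.700

Rank s: 5, 3, 4, 2, 1
Rank t: 3, 2, 1, 4, 5
d = rank(s) − rank(t): 2, 1, 3, -2, -4; Σd² = 34
ρ = 1 − 6Σd² / [n(n²−1)] = 1 − 6×34 / (5×24) = 1 − 204/120 ≈ -0.700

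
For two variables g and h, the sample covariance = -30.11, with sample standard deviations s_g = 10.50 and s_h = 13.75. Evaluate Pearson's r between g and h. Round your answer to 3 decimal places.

-0.209

r = Cov(g,h) / (s_g · s_h) = -30.11 / (10.50 × 13.75)
  = -30.11 / 144.3750 ≈ -0.209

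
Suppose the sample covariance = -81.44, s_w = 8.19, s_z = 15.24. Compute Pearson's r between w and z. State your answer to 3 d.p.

r = Cov(w,z) / (s_w · s_z) = -81.44 / (8.19 × 15.24)
  = -81.44 / 124.8156 ≈ -0.652

-0.652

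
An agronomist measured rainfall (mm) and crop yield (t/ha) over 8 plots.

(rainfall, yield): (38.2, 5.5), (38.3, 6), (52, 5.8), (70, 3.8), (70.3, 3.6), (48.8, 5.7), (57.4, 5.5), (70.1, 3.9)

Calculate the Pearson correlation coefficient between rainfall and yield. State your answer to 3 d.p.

n = 8, Σx = 445.1, Σy = 39.8, Σx² = 26062.43, Σy² = 205.24, Σxy = 2127.83
nΣxy − ΣxΣy = 17022.64 − 17714.98 = -692.34
nΣx² − (Σx)² = 208499.44 − 198114.01 = 10385.43; nΣy² − (Σy)² = 1641.92 − 1584.04 = 57.88
r = -692.34 / √(10385.43 × 57.88) = -692.34 / 775.3120 ≈ -0.893

-0.893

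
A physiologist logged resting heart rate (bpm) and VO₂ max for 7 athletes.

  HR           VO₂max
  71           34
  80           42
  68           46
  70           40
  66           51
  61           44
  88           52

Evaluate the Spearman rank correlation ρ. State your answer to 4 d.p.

-0.0357

Rank HR: 5, 6, 3, 4, 2, 1, 7
Rank VO₂max: 1, 3, 5, 2, 6, 4, 7
d = rank(HR) − rank(VO₂max): 4, 3, -2, 2, -4, -3, 0; Σd² = 58
ρ = 1 − 6Σd² / [n(n²−1)] = 1 − 6×58 / (7×48) = 1 − 348/336 ≈ -0.0357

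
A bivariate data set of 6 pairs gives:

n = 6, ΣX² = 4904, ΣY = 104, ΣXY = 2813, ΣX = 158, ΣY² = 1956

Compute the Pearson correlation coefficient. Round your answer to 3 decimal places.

r = (nΣXY − ΣXΣY) / √[(nΣX² − (ΣX)²)(nΣY² − (ΣY)²)]
Numerator: 6×2813 − 158×104 = 446
Denominator: √[(29424 − 24964)(11736 − 10816)] = √[4460 × 920] = 2025.6357
r = 446 / 2025.6357 ≈ 0.220

0.220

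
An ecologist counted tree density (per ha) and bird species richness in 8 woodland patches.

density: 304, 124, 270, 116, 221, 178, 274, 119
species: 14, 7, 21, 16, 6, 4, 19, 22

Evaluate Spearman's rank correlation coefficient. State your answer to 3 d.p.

Rank density: 8, 3, 6, 1, 5, 4, 7, 2
Rank species: 4, 3, 7, 5, 2, 1, 6, 8
d = rank(density) − rank(species): 4, 0, -1, -4, 3, 3, 1, -6; Σd² = 88
ρ = 1 − 6Σd² / [n(n²−1)] = 1 − 6×88 / (8×63) = 1 − 528/504 ≈ -0.048

-0.048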